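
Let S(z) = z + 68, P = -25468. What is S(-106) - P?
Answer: 25430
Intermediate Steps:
S(z) = 68 + z
S(-106) - P = (68 - 106) - 1*(-25468) = -38 + 25468 = 25430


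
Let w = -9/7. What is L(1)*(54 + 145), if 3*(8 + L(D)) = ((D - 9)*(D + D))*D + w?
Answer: -57511/21 ≈ -2738.6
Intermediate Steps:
w = -9/7 (w = -9*⅐ = -9/7 ≈ -1.2857)
L(D) = -59/7 + 2*D²*(-9 + D)/3 (L(D) = -8 + (((D - 9)*(D + D))*D - 9/7)/3 = -8 + (((-9 + D)*(2*D))*D - 9/7)/3 = -8 + ((2*D*(-9 + D))*D - 9/7)/3 = -8 + (2*D²*(-9 + D) - 9/7)/3 = -8 + (-9/7 + 2*D²*(-9 + D))/3 = -8 + (-3/7 + 2*D²*(-9 + D)/3) = -59/7 + 2*D²*(-9 + D)/3)
L(1)*(54 + 145) = (-59/7 - 6*1² + (⅔)*1³)*(54 + 145) = (-59/7 - 6*1 + (⅔)*1)*199 = (-59/7 - 6 + ⅔)*199 = -289/21*199 = -57511/21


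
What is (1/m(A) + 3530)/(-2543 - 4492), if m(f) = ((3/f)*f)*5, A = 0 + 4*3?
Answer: -52951/105525 ≈ -0.50179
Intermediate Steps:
A = 12 (A = 0 + 12 = 12)
m(f) = 15 (m(f) = 3*5 = 15)
(1/m(A) + 3530)/(-2543 - 4492) = (1/15 + 3530)/(-2543 - 4492) = (1/15 + 3530)/(-7035) = (52951/15)*(-1/7035) = -52951/105525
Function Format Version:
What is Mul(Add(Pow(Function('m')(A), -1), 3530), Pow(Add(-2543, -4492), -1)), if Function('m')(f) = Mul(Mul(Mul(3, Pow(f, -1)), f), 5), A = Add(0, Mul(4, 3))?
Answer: Rational(-52951, 105525) ≈ -0.50179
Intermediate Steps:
A = 12 (A = Add(0, 12) = 12)
Function('m')(f) = 15 (Function('m')(f) = Mul(3, 5) = 15)
Mul(Add(Pow(Function('m')(A), -1), 3530), Pow(Add(-2543, -4492), -1)) = Mul(Add(Pow(15, -1), 3530), Pow(Add(-2543, -4492), -1)) = Mul(Add(Rational(1, 15), 3530), Pow(-7035, -1)) = Mul(Rational(52951, 15), Rational(-1, 7035)) = Rational(-52951, 105525)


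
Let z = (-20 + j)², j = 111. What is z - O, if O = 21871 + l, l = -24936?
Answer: 11346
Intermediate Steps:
z = 8281 (z = (-20 + 111)² = 91² = 8281)
O = -3065 (O = 21871 - 24936 = -3065)
z - O = 8281 - 1*(-3065) = 8281 + 3065 = 11346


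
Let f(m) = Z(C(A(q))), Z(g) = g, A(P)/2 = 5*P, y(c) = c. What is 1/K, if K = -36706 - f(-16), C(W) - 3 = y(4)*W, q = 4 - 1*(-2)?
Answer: -1/36949 ≈ -2.7064e-5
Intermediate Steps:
q = 6 (q = 4 + 2 = 6)
A(P) = 10*P (A(P) = 2*(5*P) = 10*P)
C(W) = 3 + 4*W
f(m) = 243 (f(m) = 3 + 4*(10*6) = 3 + 4*60 = 3 + 240 = 243)
K = -36949 (K = -36706 - 1*243 = -36706 - 243 = -36949)
1/K = 1/(-36949) = -1/36949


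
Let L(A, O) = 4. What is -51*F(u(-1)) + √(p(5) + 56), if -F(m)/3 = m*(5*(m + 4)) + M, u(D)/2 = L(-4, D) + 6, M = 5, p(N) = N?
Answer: 367965 + √61 ≈ 3.6797e+5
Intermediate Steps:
u(D) = 20 (u(D) = 2*(4 + 6) = 2*10 = 20)
F(m) = -15 - 3*m*(20 + 5*m) (F(m) = -3*(m*(5*(m + 4)) + 5) = -3*(m*(5*(4 + m)) + 5) = -3*(m*(20 + 5*m) + 5) = -3*(5 + m*(20 + 5*m)) = -15 - 3*m*(20 + 5*m))
-51*F(u(-1)) + √(p(5) + 56) = -51*(-15 - 60*20 - 15*20²) + √(5 + 56) = -51*(-15 - 1200 - 15*400) + √61 = -51*(-15 - 1200 - 6000) + √61 = -51*(-7215) + √61 = 367965 + √61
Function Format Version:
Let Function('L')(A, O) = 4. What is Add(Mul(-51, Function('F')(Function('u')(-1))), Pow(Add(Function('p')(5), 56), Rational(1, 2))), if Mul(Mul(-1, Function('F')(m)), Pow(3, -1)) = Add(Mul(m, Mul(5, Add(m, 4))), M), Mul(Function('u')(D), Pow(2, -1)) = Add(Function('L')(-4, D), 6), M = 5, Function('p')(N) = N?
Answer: Add(367965, Pow(61, Rational(1, 2))) ≈ 3.6797e+5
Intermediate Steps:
Function('u')(D) = 20 (Function('u')(D) = Mul(2, Add(4, 6)) = Mul(2, 10) = 20)
Function('F')(m) = Add(-15, Mul(-3, m, Add(20, Mul(5, m)))) (Function('F')(m) = Mul(-3, Add(Mul(m, Mul(5, Add(m, 4))), 5)) = Mul(-3, Add(Mul(m, Mul(5, Add(4, m))), 5)) = Mul(-3, Add(Mul(m, Add(20, Mul(5, m))), 5)) = Mul(-3, Add(5, Mul(m, Add(20, Mul(5, m))))) = Add(-15, Mul(-3, m, Add(20, Mul(5, m)))))
Add(Mul(-51, Function('F')(Function('u')(-1))), Pow(Add(Function('p')(5), 56), Rational(1, 2))) = Add(Mul(-51, Add(-15, Mul(-60, 20), Mul(-15, Pow(20, 2)))), Pow(Add(5, 56), Rational(1, 2))) = Add(Mul(-51, Add(-15, -1200, Mul(-15, 400))), Pow(61, Rational(1, 2))) = Add(Mul(-51, Add(-15, -1200, -6000)), Pow(61, Rational(1, 2))) = Add(Mul(-51, -7215), Pow(61, Rational(1, 2))) = Add(367965, Pow(61, Rational(1, 2)))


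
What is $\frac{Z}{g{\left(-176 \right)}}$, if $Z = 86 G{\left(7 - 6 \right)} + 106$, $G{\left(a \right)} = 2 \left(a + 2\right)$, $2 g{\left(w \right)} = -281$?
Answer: $- \frac{1244}{281} \approx -4.427$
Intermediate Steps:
$g{\left(w \right)} = - \frac{281}{2}$ ($g{\left(w \right)} = \frac{1}{2} \left(-281\right) = - \frac{281}{2}$)
$G{\left(a \right)} = 4 + 2 a$ ($G{\left(a \right)} = 2 \left(2 + a\right) = 4 + 2 a$)
$Z = 622$ ($Z = 86 \left(4 + 2 \left(7 - 6\right)\right) + 106 = 86 \left(4 + 2 \cdot 1\right) + 106 = 86 \left(4 + 2\right) + 106 = 86 \cdot 6 + 106 = 516 + 106 = 622$)
$\frac{Z}{g{\left(-176 \right)}} = \frac{622}{- \frac{281}{2}} = 622 \left(- \frac{2}{281}\right) = - \frac{1244}{281}$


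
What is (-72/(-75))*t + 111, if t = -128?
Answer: -297/25 ≈ -11.880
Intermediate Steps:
(-72/(-75))*t + 111 = -72/(-75)*(-128) + 111 = -72*(-1/75)*(-128) + 111 = (24/25)*(-128) + 111 = -3072/25 + 111 = -297/25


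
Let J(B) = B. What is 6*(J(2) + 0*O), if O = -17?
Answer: 12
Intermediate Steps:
6*(J(2) + 0*O) = 6*(2 + 0*(-17)) = 6*(2 + 0) = 6*2 = 12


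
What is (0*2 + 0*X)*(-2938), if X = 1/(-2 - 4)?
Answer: 0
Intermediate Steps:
X = -⅙ (X = 1/(-6) = -⅙ ≈ -0.16667)
(0*2 + 0*X)*(-2938) = (0*2 + 0*(-⅙))*(-2938) = (0 + 0)*(-2938) = 0*(-2938) = 0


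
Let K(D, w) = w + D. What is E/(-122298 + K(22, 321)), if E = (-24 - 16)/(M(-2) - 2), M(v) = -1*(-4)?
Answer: 4/24391 ≈ 0.00016399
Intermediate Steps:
K(D, w) = D + w
M(v) = 4
E = -20 (E = (-24 - 16)/(4 - 2) = -40/2 = -40*½ = -20)
E/(-122298 + K(22, 321)) = -20/(-122298 + (22 + 321)) = -20/(-122298 + 343) = -20/(-121955) = -20*(-1/121955) = 4/24391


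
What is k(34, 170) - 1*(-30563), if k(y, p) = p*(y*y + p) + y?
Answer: 256017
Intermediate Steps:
k(y, p) = y + p*(p + y²) (k(y, p) = p*(y² + p) + y = p*(p + y²) + y = y + p*(p + y²))
k(34, 170) - 1*(-30563) = (34 + 170² + 170*34²) - 1*(-30563) = (34 + 28900 + 170*1156) + 30563 = (34 + 28900 + 196520) + 30563 = 225454 + 30563 = 256017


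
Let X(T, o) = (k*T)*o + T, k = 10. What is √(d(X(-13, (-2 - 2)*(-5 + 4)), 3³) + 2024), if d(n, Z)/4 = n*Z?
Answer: 2*I*√13885 ≈ 235.67*I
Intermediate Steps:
X(T, o) = T + 10*T*o (X(T, o) = (10*T)*o + T = 10*T*o + T = T + 10*T*o)
d(n, Z) = 4*Z*n (d(n, Z) = 4*(n*Z) = 4*(Z*n) = 4*Z*n)
√(d(X(-13, (-2 - 2)*(-5 + 4)), 3³) + 2024) = √(4*3³*(-13*(1 + 10*((-2 - 2)*(-5 + 4)))) + 2024) = √(4*27*(-13*(1 + 10*(-4*(-1)))) + 2024) = √(4*27*(-13*(1 + 10*4)) + 2024) = √(4*27*(-13*(1 + 40)) + 2024) = √(4*27*(-13*41) + 2024) = √(4*27*(-533) + 2024) = √(-57564 + 2024) = √(-55540) = 2*I*√13885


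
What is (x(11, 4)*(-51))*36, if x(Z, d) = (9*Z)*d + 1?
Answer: -728892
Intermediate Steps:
x(Z, d) = 1 + 9*Z*d (x(Z, d) = 9*Z*d + 1 = 1 + 9*Z*d)
(x(11, 4)*(-51))*36 = ((1 + 9*11*4)*(-51))*36 = ((1 + 396)*(-51))*36 = (397*(-51))*36 = -20247*36 = -728892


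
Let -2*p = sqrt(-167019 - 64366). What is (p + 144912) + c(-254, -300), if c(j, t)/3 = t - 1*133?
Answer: 143613 - I*sqrt(231385)/2 ≈ 1.4361e+5 - 240.51*I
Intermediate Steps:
p = -I*sqrt(231385)/2 (p = -sqrt(-167019 - 64366)/2 = -I*sqrt(231385)/2 ≈ -240.51*I)
c(j, t) = -399 + 3*t (c(j, t) = 3*(t - 1*133) = 3*(t - 133) = 3*(-133 + t) = -399 + 3*t)
(p + 144912) + c(-254, -300) = (-I*sqrt(231385)/2 + 144912) + (-399 + 3*(-300)) = (144912 - I*sqrt(231385)/2) + (-399 - 900) = (144912 - I*sqrt(231385)/2) - 1299 = 143613 - I*sqrt(231385)/2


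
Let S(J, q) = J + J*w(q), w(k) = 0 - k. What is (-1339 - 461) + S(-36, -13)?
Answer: -2304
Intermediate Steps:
w(k) = -k
S(J, q) = J - J*q (S(J, q) = J + J*(-q) = J - J*q)
(-1339 - 461) + S(-36, -13) = (-1339 - 461) - 36*(1 - 1*(-13)) = -1800 - 36*(1 + 13) = -1800 - 36*14 = -1800 - 504 = -2304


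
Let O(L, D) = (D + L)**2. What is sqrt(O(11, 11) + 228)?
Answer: 2*sqrt(178) ≈ 26.683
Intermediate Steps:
sqrt(O(11, 11) + 228) = sqrt((11 + 11)**2 + 228) = sqrt(22**2 + 228) = sqrt(484 + 228) = sqrt(712) = 2*sqrt(178)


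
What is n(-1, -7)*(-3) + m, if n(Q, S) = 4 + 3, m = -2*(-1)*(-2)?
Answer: -25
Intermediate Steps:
m = -4 (m = 2*(-2) = -4)
n(Q, S) = 7
n(-1, -7)*(-3) + m = 7*(-3) - 4 = -21 - 4 = -25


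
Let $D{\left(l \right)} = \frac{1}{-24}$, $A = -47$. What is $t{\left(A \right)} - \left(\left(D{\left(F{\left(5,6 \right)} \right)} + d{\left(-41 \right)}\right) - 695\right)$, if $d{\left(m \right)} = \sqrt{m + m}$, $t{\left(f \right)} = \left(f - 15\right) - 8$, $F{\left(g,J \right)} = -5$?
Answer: $\frac{15001}{24} - i \sqrt{82} \approx 625.04 - 9.0554 i$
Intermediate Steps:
$t{\left(f \right)} = -23 + f$ ($t{\left(f \right)} = \left(-15 + f\right) - 8 = -23 + f$)
$d{\left(m \right)} = \sqrt{2} \sqrt{m}$ ($d{\left(m \right)} = \sqrt{2 m} = \sqrt{2} \sqrt{m}$)
$D{\left(l \right)} = - \frac{1}{24}$
$t{\left(A \right)} - \left(\left(D{\left(F{\left(5,6 \right)} \right)} + d{\left(-41 \right)}\right) - 695\right) = \left(-23 - 47\right) - \left(\left(- \frac{1}{24} + \sqrt{2} \sqrt{-41}\right) - 695\right) = -70 - \left(\left(- \frac{1}{24} + \sqrt{2} i \sqrt{41}\right) - 695\right) = -70 - \left(\left(- \frac{1}{24} + i \sqrt{82}\right) - 695\right) = -70 - \left(- \frac{16681}{24} + i \sqrt{82}\right) = -70 + \left(\frac{16681}{24} - i \sqrt{82}\right) = \frac{15001}{24} - i \sqrt{82}$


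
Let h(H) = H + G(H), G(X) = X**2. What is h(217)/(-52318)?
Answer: -3379/3737 ≈ -0.90420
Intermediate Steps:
h(H) = H + H**2
h(217)/(-52318) = (217*(1 + 217))/(-52318) = (217*218)*(-1/52318) = 47306*(-1/52318) = -3379/3737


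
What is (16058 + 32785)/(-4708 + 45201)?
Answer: 48843/40493 ≈ 1.2062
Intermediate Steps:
(16058 + 32785)/(-4708 + 45201) = 48843/40493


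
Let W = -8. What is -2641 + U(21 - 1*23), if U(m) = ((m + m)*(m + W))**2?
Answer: -1041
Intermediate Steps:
U(m) = 4*m**2*(-8 + m)**2 (U(m) = ((m + m)*(m - 8))**2 = ((2*m)*(-8 + m))**2 = (2*m*(-8 + m))**2 = 4*m**2*(-8 + m)**2)
-2641 + U(21 - 1*23) = -2641 + 4*(21 - 1*23)**2*(-8 + (21 - 1*23))**2 = -2641 + 4*(21 - 23)**2*(-8 + (21 - 23))**2 = -2641 + 4*(-2)**2*(-8 - 2)**2 = -2641 + 4*4*(-10)**2 = -2641 + 4*4*100 = -2641 + 1600 = -1041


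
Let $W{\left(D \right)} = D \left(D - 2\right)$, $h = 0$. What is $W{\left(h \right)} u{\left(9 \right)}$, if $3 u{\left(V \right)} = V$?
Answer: $0$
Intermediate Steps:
$u{\left(V \right)} = \frac{V}{3}$
$W{\left(D \right)} = D \left(-2 + D\right)$
$W{\left(h \right)} u{\left(9 \right)} = 0 \left(-2 + 0\right) \frac{1}{3} \cdot 9 = 0 \left(-2\right) 3 = 0 \cdot 3 = 0$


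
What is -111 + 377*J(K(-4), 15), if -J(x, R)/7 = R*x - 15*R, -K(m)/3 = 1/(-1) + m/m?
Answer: 593664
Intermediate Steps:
K(m) = 0 (K(m) = -3*(1/(-1) + m/m) = -3*(1*(-1) + 1) = -3*(-1 + 1) = -3*0 = 0)
J(x, R) = 105*R - 7*R*x (J(x, R) = -7*(R*x - 15*R) = -7*(-15*R + R*x) = 105*R - 7*R*x)
-111 + 377*J(K(-4), 15) = -111 + 377*(7*15*(15 - 1*0)) = -111 + 377*(7*15*(15 + 0)) = -111 + 377*(7*15*15) = -111 + 377*1575 = -111 + 593775 = 593664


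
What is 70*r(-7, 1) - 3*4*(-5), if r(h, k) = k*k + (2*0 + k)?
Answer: 200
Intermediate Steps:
r(h, k) = k + k² (r(h, k) = k² + (0 + k) = k² + k = k + k²)
70*r(-7, 1) - 3*4*(-5) = 70*(1*(1 + 1)) - 3*4*(-5) = 70*(1*2) - 12*(-5) = 70*2 + 60 = 140 + 60 = 200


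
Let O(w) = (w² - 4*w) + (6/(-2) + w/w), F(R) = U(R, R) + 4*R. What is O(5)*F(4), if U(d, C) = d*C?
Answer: 96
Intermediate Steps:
U(d, C) = C*d
F(R) = R² + 4*R (F(R) = R*R + 4*R = R² + 4*R)
O(w) = -2 + w² - 4*w (O(w) = (w² - 4*w) + (6*(-½) + 1) = (w² - 4*w) + (-3 + 1) = (w² - 4*w) - 2 = -2 + w² - 4*w)
O(5)*F(4) = (-2 + 5² - 4*5)*(4*(4 + 4)) = (-2 + 25 - 20)*(4*8) = 3*32 = 96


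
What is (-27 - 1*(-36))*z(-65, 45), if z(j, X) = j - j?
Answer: 0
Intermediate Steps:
z(j, X) = 0
(-27 - 1*(-36))*z(-65, 45) = (-27 - 1*(-36))*0 = (-27 + 36)*0 = 9*0 = 0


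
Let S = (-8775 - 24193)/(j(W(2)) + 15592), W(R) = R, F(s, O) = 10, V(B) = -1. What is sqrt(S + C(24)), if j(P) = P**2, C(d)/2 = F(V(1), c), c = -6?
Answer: sqrt(271908462)/3899 ≈ 4.2292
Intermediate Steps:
C(d) = 20 (C(d) = 2*10 = 20)
S = -8242/3899 (S = (-8775 - 24193)/(2**2 + 15592) = -32968/(4 + 15592) = -32968/15596 = -32968*1/15596 = -8242/3899 ≈ -2.1139)
sqrt(S + C(24)) = sqrt(-8242/3899 + 20) = sqrt(69738/3899) = sqrt(271908462)/3899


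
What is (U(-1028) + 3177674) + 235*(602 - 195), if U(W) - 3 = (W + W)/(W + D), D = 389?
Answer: 2091654814/639 ≈ 3.2733e+6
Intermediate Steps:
U(W) = 3 + 2*W/(389 + W) (U(W) = 3 + (W + W)/(W + 389) = 3 + (2*W)/(389 + W) = 3 + 2*W/(389 + W))
(U(-1028) + 3177674) + 235*(602 - 195) = ((1167 + 5*(-1028))/(389 - 1028) + 3177674) + 235*(602 - 195) = ((1167 - 5140)/(-639) + 3177674) + 235*407 = (-1/639*(-3973) + 3177674) + 95645 = (3973/639 + 3177674) + 95645 = 2030537659/639 + 95645 = 2091654814/639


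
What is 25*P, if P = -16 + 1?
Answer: -375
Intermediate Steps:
P = -15
25*P = 25*(-15) = -375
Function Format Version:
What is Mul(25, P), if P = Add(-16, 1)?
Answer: -375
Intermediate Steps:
P = -15
Mul(25, P) = Mul(25, -15) = -375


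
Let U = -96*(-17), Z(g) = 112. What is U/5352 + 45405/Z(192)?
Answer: 10132931/24976 ≈ 405.71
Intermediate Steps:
U = 1632
U/5352 + 45405/Z(192) = 1632/5352 + 45405/112 = 1632*(1/5352) + 45405*(1/112) = 68/223 + 45405/112 = 10132931/24976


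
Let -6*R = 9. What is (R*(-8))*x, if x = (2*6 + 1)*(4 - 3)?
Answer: 156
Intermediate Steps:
x = 13 (x = (12 + 1)*1 = 13*1 = 13)
R = -3/2 (R = -⅙*9 = -3/2 ≈ -1.5000)
(R*(-8))*x = -3/2*(-8)*13 = 12*13 = 156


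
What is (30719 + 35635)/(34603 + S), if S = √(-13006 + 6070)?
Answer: 2296047462/1197374545 - 2256036*I*√6/1197374545 ≈ 1.9176 - 0.0046152*I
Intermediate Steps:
S = 34*I*√6 (S = √(-6936) = 34*I*√6 ≈ 83.283*I)
(30719 + 35635)/(34603 + S) = (30719 + 35635)/(34603 + 34*I*√6) = 66354/(34603 + 34*I*√6)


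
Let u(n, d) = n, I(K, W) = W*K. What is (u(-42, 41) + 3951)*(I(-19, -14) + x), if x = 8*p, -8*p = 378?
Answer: -437808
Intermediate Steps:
p = -189/4 (p = -1/8*378 = -189/4 ≈ -47.250)
I(K, W) = K*W
x = -378 (x = 8*(-189/4) = -378)
(u(-42, 41) + 3951)*(I(-19, -14) + x) = (-42 + 3951)*(-19*(-14) - 378) = 3909*(266 - 378) = 3909*(-112) = -437808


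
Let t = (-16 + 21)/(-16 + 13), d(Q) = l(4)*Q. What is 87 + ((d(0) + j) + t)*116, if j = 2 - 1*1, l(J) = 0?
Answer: 29/3 ≈ 9.6667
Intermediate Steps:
j = 1 (j = 2 - 1 = 1)
d(Q) = 0 (d(Q) = 0*Q = 0)
t = -5/3 (t = 5/(-3) = 5*(-1/3) = -5/3 ≈ -1.6667)
87 + ((d(0) + j) + t)*116 = 87 + ((0 + 1) - 5/3)*116 = 87 + (1 - 5/3)*116 = 87 - 2/3*116 = 87 - 232/3 = 29/3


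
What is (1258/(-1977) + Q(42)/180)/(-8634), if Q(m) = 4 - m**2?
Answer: 30883/25604127 ≈ 0.0012062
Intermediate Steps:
(1258/(-1977) + Q(42)/180)/(-8634) = (1258/(-1977) + (4 - 1*42**2)/180)/(-8634) = (1258*(-1/1977) + (4 - 1*1764)*(1/180))*(-1/8634) = (-1258/1977 + (4 - 1764)*(1/180))*(-1/8634) = (-1258/1977 - 1760*1/180)*(-1/8634) = (-1258/1977 - 88/9)*(-1/8634) = -61766/5931*(-1/8634) = 30883/25604127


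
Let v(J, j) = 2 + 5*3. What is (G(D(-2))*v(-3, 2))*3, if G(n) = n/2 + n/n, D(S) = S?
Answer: 0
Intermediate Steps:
v(J, j) = 17 (v(J, j) = 2 + 15 = 17)
G(n) = 1 + n/2 (G(n) = n*(½) + 1 = n/2 + 1 = 1 + n/2)
(G(D(-2))*v(-3, 2))*3 = ((1 + (½)*(-2))*17)*3 = ((1 - 1)*17)*3 = (0*17)*3 = 0*3 = 0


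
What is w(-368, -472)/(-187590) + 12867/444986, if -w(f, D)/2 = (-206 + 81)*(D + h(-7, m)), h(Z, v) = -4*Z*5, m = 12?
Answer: 3934755853/8347492374 ≈ 0.47137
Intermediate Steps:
h(Z, v) = -20*Z
w(f, D) = 35000 + 250*D (w(f, D) = -2*(-206 + 81)*(D - 20*(-7)) = -(-250)*(D + 140) = -(-250)*(140 + D) = -2*(-17500 - 125*D) = 35000 + 250*D)
w(-368, -472)/(-187590) + 12867/444986 = (35000 + 250*(-472))/(-187590) + 12867/444986 = (35000 - 118000)*(-1/187590) + 12867*(1/444986) = -83000*(-1/187590) + 12867/444986 = 8300/18759 + 12867/444986 = 3934755853/8347492374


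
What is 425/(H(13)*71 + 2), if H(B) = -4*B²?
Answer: -425/47994 ≈ -0.0088553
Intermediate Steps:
425/(H(13)*71 + 2) = 425/(-4*13²*71 + 2) = 425/(-4*169*71 + 2) = 425/(-676*71 + 2) = 425/(-47996 + 2) = 425/(-47994) = 425*(-1/47994) = -425/47994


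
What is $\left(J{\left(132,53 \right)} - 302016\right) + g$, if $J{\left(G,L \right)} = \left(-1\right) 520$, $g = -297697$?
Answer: $-600233$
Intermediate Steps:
$J{\left(G,L \right)} = -520$
$\left(J{\left(132,53 \right)} - 302016\right) + g = \left(-520 - 302016\right) - 297697 = -302536 - 297697 = -600233$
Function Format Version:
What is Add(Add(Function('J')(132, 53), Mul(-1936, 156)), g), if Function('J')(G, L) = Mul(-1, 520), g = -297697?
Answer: -600233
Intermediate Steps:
Function('J')(G, L) = -520
Add(Add(Function('J')(132, 53), Mul(-1936, 156)), g) = Add(Add(-520, Mul(-1936, 156)), -297697) = Add(Add(-520, -302016), -297697) = Add(-302536, -297697) = -600233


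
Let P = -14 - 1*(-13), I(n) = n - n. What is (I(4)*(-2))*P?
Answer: 0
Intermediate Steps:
I(n) = 0
P = -1 (P = -14 + 13 = -1)
(I(4)*(-2))*P = (0*(-2))*(-1) = 0*(-1) = 0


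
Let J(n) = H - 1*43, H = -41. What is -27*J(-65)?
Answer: 2268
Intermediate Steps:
J(n) = -84 (J(n) = -41 - 1*43 = -41 - 43 = -84)
-27*J(-65) = -27*(-84) = 2268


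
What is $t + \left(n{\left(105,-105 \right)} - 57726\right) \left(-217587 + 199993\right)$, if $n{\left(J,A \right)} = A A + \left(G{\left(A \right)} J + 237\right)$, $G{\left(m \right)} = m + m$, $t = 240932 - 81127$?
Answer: $1205595121$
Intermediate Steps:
$t = 159805$ ($t = 240932 - 81127 = 159805$)
$G{\left(m \right)} = 2 m$
$n{\left(J,A \right)} = 237 + A^{2} + 2 A J$ ($n{\left(J,A \right)} = A A + \left(2 A J + 237\right) = A^{2} + \left(2 A J + 237\right) = A^{2} + \left(237 + 2 A J\right) = 237 + A^{2} + 2 A J$)
$t + \left(n{\left(105,-105 \right)} - 57726\right) \left(-217587 + 199993\right) = 159805 + \left(\left(237 + \left(-105\right)^{2} + 2 \left(-105\right) 105\right) - 57726\right) \left(-217587 + 199993\right) = 159805 + \left(\left(237 + 11025 - 22050\right) - 57726\right) \left(-17594\right) = 159805 + \left(-10788 - 57726\right) \left(-17594\right) = 159805 - -1205435316 = 159805 + 1205435316 = 1205595121$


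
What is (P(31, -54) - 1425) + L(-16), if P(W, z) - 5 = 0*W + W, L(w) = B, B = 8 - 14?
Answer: -1395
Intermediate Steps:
B = -6
L(w) = -6
P(W, z) = 5 + W (P(W, z) = 5 + (0*W + W) = 5 + (0 + W) = 5 + W)
(P(31, -54) - 1425) + L(-16) = ((5 + 31) - 1425) - 6 = (36 - 1425) - 6 = -1389 - 6 = -1395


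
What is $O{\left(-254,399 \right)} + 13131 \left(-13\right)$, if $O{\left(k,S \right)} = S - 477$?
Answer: $-170781$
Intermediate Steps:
$O{\left(k,S \right)} = -477 + S$
$O{\left(-254,399 \right)} + 13131 \left(-13\right) = \left(-477 + 399\right) + 13131 \left(-13\right) = -78 - 170703 = -170781$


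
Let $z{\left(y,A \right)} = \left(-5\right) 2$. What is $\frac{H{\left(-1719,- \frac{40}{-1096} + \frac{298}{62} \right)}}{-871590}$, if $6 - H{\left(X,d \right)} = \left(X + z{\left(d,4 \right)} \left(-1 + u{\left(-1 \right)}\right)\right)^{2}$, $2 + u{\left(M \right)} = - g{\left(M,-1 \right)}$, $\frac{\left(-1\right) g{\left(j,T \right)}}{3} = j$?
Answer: $\frac{183485}{58106} \approx 3.1578$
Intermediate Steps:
$z{\left(y,A \right)} = -10$
$g{\left(j,T \right)} = - 3 j$
$u{\left(M \right)} = -2 + 3 M$ ($u{\left(M \right)} = -2 - - 3 M = -2 + 3 M$)
$H{\left(X,d \right)} = 6 - \left(60 + X\right)^{2}$ ($H{\left(X,d \right)} = 6 - \left(X - 10 \left(-1 + \left(-2 + 3 \left(-1\right)\right)\right)\right)^{2} = 6 - \left(X - 10 \left(-1 - 5\right)\right)^{2} = 6 - \left(X - -60\right)^{2} = 6 - \left(X + 60\right)^{2} = 6 - \left(60 + X\right)^{2}$)
$\frac{H{\left(-1719,- \frac{40}{-1096} + \frac{298}{62} \right)}}{-871590} = \frac{6 - \left(60 - 1719\right)^{2}}{-871590} = \left(6 - \left(-1659\right)^{2}\right) \left(- \frac{1}{871590}\right) = \left(6 - 2752281\right) \left(- \frac{1}{871590}\right) = \left(-2752275\right) \left(- \frac{1}{871590}\right) = \frac{183485}{58106}$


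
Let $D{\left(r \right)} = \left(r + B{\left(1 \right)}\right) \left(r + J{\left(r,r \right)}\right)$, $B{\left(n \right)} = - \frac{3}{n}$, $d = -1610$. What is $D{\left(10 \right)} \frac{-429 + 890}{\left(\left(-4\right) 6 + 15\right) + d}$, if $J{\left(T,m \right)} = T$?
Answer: $- \frac{64540}{1619} \approx -39.864$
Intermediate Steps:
$D{\left(r \right)} = 2 r \left(-3 + r\right)$ ($D{\left(r \right)} = \left(r - \frac{3}{1}\right) \left(r + r\right) = \left(r - 3\right) 2 r = \left(-3 + r\right) 2 r = 2 r \left(-3 + r\right)$)
$D{\left(10 \right)} \frac{-429 + 890}{\left(\left(-4\right) 6 + 15\right) + d} = 2 \cdot 10 \left(-3 + 10\right) \frac{-429 + 890}{\left(\left(-4\right) 6 + 15\right) - 1610} = 2 \cdot 10 \cdot 7 \frac{461}{\left(-24 + 15\right) - 1610} = 140 \frac{461}{-9 - 1610} = 140 \frac{461}{-1619} = 140 \cdot 461 \left(- \frac{1}{1619}\right) = 140 \left(- \frac{461}{1619}\right) = - \frac{64540}{1619}$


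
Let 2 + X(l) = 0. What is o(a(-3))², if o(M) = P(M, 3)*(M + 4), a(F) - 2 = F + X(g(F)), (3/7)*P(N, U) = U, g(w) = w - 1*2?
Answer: 49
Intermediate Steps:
g(w) = -2 + w (g(w) = w - 2 = -2 + w)
P(N, U) = 7*U/3
X(l) = -2 (X(l) = -2 + 0 = -2)
a(F) = F (a(F) = 2 + (F - 2) = 2 + (-2 + F) = F)
o(M) = 28 + 7*M (o(M) = ((7/3)*3)*(M + 4) = 7*(4 + M) = 28 + 7*M)
o(a(-3))² = (28 + 7*(-3))² = (28 - 21)² = 7² = 49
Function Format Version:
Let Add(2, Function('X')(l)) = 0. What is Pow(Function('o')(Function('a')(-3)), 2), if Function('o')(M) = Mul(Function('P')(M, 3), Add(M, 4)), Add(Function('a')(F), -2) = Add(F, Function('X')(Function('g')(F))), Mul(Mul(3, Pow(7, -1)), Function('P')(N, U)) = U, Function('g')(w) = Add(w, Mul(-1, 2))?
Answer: 49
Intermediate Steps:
Function('g')(w) = Add(-2, w) (Function('g')(w) = Add(w, -2) = Add(-2, w))
Function('P')(N, U) = Mul(Rational(7, 3), U)
Function('X')(l) = -2 (Function('X')(l) = Add(-2, 0) = -2)
Function('a')(F) = F (Function('a')(F) = Add(2, Add(F, -2)) = Add(2, Add(-2, F)) = F)
Function('o')(M) = Add(28, Mul(7, M)) (Function('o')(M) = Mul(Mul(Rational(7, 3), 3), Add(M, 4)) = Mul(7, Add(4, M)) = Add(28, Mul(7, M)))
Pow(Function('o')(Function('a')(-3)), 2) = Pow(Add(28, Mul(7, -3)), 2) = Pow(Add(28, -21), 2) = Pow(7, 2) = 49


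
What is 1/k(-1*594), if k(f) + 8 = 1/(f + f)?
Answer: -1188/9505 ≈ -0.12499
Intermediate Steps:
k(f) = -8 + 1/(2*f) (k(f) = -8 + 1/(f + f) = -8 + 1/(2*f))
1/k(-1*594) = 1/(-8 + 1/(2*((-1*594)))) = 1/(-8 + (1/2)/(-594)) = 1/(-8 + (1/2)*(-1/594)) = 1/(-8 - 1/1188) = 1/(-9505/1188) = -1188/9505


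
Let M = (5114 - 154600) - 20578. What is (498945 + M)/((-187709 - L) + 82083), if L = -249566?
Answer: 109627/47980 ≈ 2.2848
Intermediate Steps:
M = -170064 (M = -149486 - 20578 = -170064)
(498945 + M)/((-187709 - L) + 82083) = (498945 - 170064)/((-187709 - 1*(-249566)) + 82083) = 328881/((-187709 + 249566) + 82083) = 328881/(61857 + 82083) = 328881/143940 = 328881*(1/143940) = 109627/47980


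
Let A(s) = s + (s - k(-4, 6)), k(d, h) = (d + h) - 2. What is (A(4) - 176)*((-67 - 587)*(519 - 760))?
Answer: -26479152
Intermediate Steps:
k(d, h) = -2 + d + h
A(s) = 2*s (A(s) = s + (s - (-2 - 4 + 6)) = s + (s - 1*0) = s + (s + 0) = s + s = 2*s)
(A(4) - 176)*((-67 - 587)*(519 - 760)) = (2*4 - 176)*((-67 - 587)*(519 - 760)) = (8 - 176)*(-654*(-241)) = -168*157614 = -26479152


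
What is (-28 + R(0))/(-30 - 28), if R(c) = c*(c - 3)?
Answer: 14/29 ≈ 0.48276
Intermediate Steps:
R(c) = c*(-3 + c)
(-28 + R(0))/(-30 - 28) = (-28 + 0*(-3 + 0))/(-30 - 28) = (-28 + 0*(-3))/(-58) = -(-28 + 0)/58 = -1/58*(-28) = 14/29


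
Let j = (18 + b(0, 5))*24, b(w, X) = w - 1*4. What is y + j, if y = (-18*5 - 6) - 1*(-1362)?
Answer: 1602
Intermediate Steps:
b(w, X) = -4 + w (b(w, X) = w - 4 = -4 + w)
j = 336 (j = (18 + (-4 + 0))*24 = (18 - 4)*24 = 14*24 = 336)
y = 1266 (y = (-90 - 6) + 1362 = -96 + 1362 = 1266)
y + j = 1266 + 336 = 1602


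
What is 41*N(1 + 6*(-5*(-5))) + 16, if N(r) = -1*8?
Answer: -312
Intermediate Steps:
N(r) = -8
41*N(1 + 6*(-5*(-5))) + 16 = 41*(-8) + 16 = -328 + 16 = -312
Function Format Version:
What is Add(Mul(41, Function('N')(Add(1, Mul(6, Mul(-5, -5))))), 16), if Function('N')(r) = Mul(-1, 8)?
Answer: -312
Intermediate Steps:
Function('N')(r) = -8
Add(Mul(41, Function('N')(Add(1, Mul(6, Mul(-5, -5))))), 16) = Add(Mul(41, -8), 16) = Add(-328, 16) = -312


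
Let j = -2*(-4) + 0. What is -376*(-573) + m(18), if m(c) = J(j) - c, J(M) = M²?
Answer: 215494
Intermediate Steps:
j = 8 (j = 8 + 0 = 8)
m(c) = 64 - c (m(c) = 8² - c = 64 - c)
-376*(-573) + m(18) = -376*(-573) + (64 - 1*18) = 215448 + (64 - 18) = 215448 + 46 = 215494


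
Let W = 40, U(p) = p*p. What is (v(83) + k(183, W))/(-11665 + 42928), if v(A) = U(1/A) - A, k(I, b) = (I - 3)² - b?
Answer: 222356254/215370807 ≈ 1.0324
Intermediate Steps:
U(p) = p²
k(I, b) = (-3 + I)² - b
v(A) = A⁻² - A (v(A) = (1/A)² - A = A⁻² - A)
(v(83) + k(183, W))/(-11665 + 42928) = ((83⁻² - 1*83) + ((-3 + 183)² - 1*40))/(-11665 + 42928) = ((1/6889 - 83) + (180² - 40))/31263 = (-571786/6889 + (32400 - 40))*(1/31263) = (-571786/6889 + 32360)*(1/31263) = (222356254/6889)*(1/31263) = 222356254/215370807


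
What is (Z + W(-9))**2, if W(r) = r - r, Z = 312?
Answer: 97344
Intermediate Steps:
W(r) = 0
(Z + W(-9))**2 = (312 + 0)**2 = 312**2 = 97344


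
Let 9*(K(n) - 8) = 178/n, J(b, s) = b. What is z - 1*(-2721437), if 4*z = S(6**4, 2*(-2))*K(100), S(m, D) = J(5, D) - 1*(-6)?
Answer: 4898627179/1800 ≈ 2.7215e+6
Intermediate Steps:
K(n) = 8 + 178/(9*n) (K(n) = 8 + (178/n)/9 = 8 + 178/(9*n))
S(m, D) = 11 (S(m, D) = 5 - 1*(-6) = 5 + 6 = 11)
z = 40579/1800 (z = (11*(8 + (178/9)/100))/4 = (11*(8 + (178/9)*(1/100)))/4 = (11*(8 + 89/450))/4 = (11*(3689/450))/4 = (1/4)*(40579/450) = 40579/1800 ≈ 22.544)
z - 1*(-2721437) = 40579/1800 - 1*(-2721437) = 40579/1800 + 2721437 = 4898627179/1800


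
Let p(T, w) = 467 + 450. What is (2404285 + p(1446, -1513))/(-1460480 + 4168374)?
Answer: 1202601/1353947 ≈ 0.88822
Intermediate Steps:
p(T, w) = 917
(2404285 + p(1446, -1513))/(-1460480 + 4168374) = (2404285 + 917)/(-1460480 + 4168374) = 2405202/2707894 = 2405202*(1/2707894) = 1202601/1353947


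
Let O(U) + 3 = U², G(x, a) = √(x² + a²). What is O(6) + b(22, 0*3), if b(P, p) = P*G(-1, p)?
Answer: 55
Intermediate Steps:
G(x, a) = √(a² + x²)
O(U) = -3 + U²
b(P, p) = P*√(1 + p²) (b(P, p) = P*√(p² + (-1)²) = P*√(p² + 1) = P*√(1 + p²))
O(6) + b(22, 0*3) = (-3 + 6²) + 22*√(1 + (0*3)²) = (-3 + 36) + 22*√(1 + 0²) = 33 + 22*√(1 + 0) = 33 + 22*√1 = 33 + 22*1 = 33 + 22 = 55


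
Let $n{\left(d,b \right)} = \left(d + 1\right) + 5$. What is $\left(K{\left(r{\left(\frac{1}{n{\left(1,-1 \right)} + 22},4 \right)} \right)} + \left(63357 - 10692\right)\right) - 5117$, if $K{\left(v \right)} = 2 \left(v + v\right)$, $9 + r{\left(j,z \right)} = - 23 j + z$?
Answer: $\frac{1378220}{29} \approx 47525.0$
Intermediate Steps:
$n{\left(d,b \right)} = 6 + d$ ($n{\left(d,b \right)} = \left(1 + d\right) + 5 = 6 + d$)
$r{\left(j,z \right)} = -9 + z - 23 j$ ($r{\left(j,z \right)} = -9 - \left(- z + 23 j\right) = -9 + z - 23 j$)
$K{\left(v \right)} = 4 v$ ($K{\left(v \right)} = 2 \cdot 2 v = 4 v$)
$\left(K{\left(r{\left(\frac{1}{n{\left(1,-1 \right)} + 22},4 \right)} \right)} + \left(63357 - 10692\right)\right) - 5117 = \left(4 \left(-9 + 4 - \frac{23}{\left(6 + 1\right) + 22}\right) + \left(63357 - 10692\right)\right) - 5117 = \left(4 \left(-9 + 4 - \frac{23}{7 + 22}\right) + 52665\right) - 5117 = \left(4 \left(-9 + 4 - \frac{23}{29}\right) + 52665\right) - 5117 = \left(4 \left(- \frac{168}{29}\right) + 52665\right) - 5117 = \left(- \frac{672}{29} + 52665\right) - 5117 = \frac{1526613}{29} - 5117 = \frac{1378220}{29}$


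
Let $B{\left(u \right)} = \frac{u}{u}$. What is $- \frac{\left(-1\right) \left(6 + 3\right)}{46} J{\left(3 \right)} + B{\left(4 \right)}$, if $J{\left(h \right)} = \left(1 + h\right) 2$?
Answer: $\frac{59}{23} \approx 2.5652$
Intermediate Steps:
$B{\left(u \right)} = 1$
$J{\left(h \right)} = 2 + 2 h$
$- \frac{\left(-1\right) \left(6 + 3\right)}{46} J{\left(3 \right)} + B{\left(4 \right)} = - \frac{\left(-1\right) \left(6 + 3\right)}{46} \left(2 + 2 \cdot 3\right) + 1 = - \frac{\left(-1\right) 9}{46} \left(2 + 6\right) + 1 = - \frac{-9}{46} \cdot 8 + 1 = \left(-1\right) \left(- \frac{9}{46}\right) 8 + 1 = \frac{9}{46} \cdot 8 + 1 = \frac{36}{23} + 1 = \frac{59}{23}$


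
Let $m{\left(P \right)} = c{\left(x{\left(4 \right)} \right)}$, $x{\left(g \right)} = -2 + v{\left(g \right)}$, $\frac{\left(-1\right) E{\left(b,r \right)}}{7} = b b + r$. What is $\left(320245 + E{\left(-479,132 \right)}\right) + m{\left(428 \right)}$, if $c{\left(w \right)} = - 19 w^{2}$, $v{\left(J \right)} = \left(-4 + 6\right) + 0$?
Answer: $-1286766$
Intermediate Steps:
$v{\left(J \right)} = 2$ ($v{\left(J \right)} = 2 + 0 = 2$)
$E{\left(b,r \right)} = - 7 r - 7 b^{2}$ ($E{\left(b,r \right)} = - 7 \left(b b + r\right) = - 7 \left(b^{2} + r\right) = - 7 \left(r + b^{2}\right) = - 7 r - 7 b^{2}$)
$x{\left(g \right)} = 0$ ($x{\left(g \right)} = -2 + 2 = 0$)
$m{\left(P \right)} = 0$ ($m{\left(P \right)} = - 19 \cdot 0^{2} = \left(-19\right) 0 = 0$)
$\left(320245 + E{\left(-479,132 \right)}\right) + m{\left(428 \right)} = \left(320245 - \left(924 + 7 \left(-479\right)^{2}\right)\right) + 0 = \left(320245 - 1607011\right) + 0 = -1286766 + 0 = -1286766$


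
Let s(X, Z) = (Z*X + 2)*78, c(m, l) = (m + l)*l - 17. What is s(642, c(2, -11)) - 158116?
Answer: 3948272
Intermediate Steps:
c(m, l) = -17 + l*(l + m) (c(m, l) = (l + m)*l - 17 = l*(l + m) - 17 = -17 + l*(l + m))
s(X, Z) = 156 + 78*X*Z (s(X, Z) = (X*Z + 2)*78 = (2 + X*Z)*78 = 156 + 78*X*Z)
s(642, c(2, -11)) - 158116 = (156 + 78*642*(-17 + (-11)² - 11*2)) - 158116 = (156 + 78*642*(-17 + 121 - 22)) - 158116 = (156 + 78*642*82) - 158116 = (156 + 4106232) - 158116 = 4106388 - 158116 = 3948272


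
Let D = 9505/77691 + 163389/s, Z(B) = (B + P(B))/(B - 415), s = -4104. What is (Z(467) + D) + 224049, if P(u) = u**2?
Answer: 425521022219/1864584 ≈ 2.2821e+5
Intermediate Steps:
Z(B) = (B + B**2)/(-415 + B) (Z(B) = (B + B**2)/(B - 415) = (B + B**2)/(-415 + B))
D = -74004949/1864584 (D = 9505/77691 + 163389/(-4104) = 9505*(1/77691) + 163389*(-1/4104) = 9505/77691 - 54463/1368 = -74004949/1864584 ≈ -39.690)
(Z(467) + D) + 224049 = (467*(1 + 467)/(-415 + 467) - 74004949/1864584) + 224049 = (467*468/52 - 74004949/1864584) + 224049 = (467*(1/52)*468 - 74004949/1864584) + 224049 = (4203 - 74004949/1864584) + 224049 = 7762841603/1864584 + 224049 = 425521022219/1864584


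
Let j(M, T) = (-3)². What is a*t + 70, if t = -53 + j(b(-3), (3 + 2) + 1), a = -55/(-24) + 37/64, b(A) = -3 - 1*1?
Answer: -2701/48 ≈ -56.271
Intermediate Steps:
b(A) = -4 (b(A) = -3 - 1 = -4)
a = 551/192 (a = -55*(-1/24) + 37*(1/64) = 55/24 + 37/64 = 551/192 ≈ 2.8698)
j(M, T) = 9
t = -44 (t = -53 + 9 = -44)
a*t + 70 = (551/192)*(-44) + 70 = -6061/48 + 70 = -2701/48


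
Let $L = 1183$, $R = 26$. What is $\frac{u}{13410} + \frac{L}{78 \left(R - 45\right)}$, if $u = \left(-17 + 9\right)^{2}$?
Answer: $- \frac{202169}{254790} \approx -0.79347$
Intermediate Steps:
$u = 64$ ($u = \left(-8\right)^{2} = 64$)
$\frac{u}{13410} + \frac{L}{78 \left(R - 45\right)} = \frac{64}{13410} + \frac{1183}{78 \left(26 - 45\right)} = 64 \cdot \frac{1}{13410} + \frac{1183}{78 \left(-19\right)} = \frac{32}{6705} + \frac{1183}{-1482} = \frac{32}{6705} + 1183 \left(- \frac{1}{1482}\right) = \frac{32}{6705} - \frac{91}{114} = - \frac{202169}{254790}$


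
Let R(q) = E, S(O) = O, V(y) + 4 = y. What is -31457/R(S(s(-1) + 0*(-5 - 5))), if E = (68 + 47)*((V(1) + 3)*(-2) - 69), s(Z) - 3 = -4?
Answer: 31457/7935 ≈ 3.9643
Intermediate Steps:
V(y) = -4 + y
s(Z) = -1 (s(Z) = 3 - 4 = -1)
E = -7935 (E = (68 + 47)*(((-4 + 1) + 3)*(-2) - 69) = 115*((-3 + 3)*(-2) - 69) = 115*(0*(-2) - 69) = 115*(0 - 69) = 115*(-69) = -7935)
R(q) = -7935
-31457/R(S(s(-1) + 0*(-5 - 5))) = -31457/(-7935) = -31457*(-1/7935) = 31457/7935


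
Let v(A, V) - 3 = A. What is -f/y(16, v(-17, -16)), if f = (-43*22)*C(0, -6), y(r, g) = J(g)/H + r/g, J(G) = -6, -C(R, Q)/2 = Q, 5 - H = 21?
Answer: -14784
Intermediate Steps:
H = -16 (H = 5 - 1*21 = 5 - 21 = -16)
v(A, V) = 3 + A
C(R, Q) = -2*Q
y(r, g) = 3/8 + r/g (y(r, g) = -6/(-16) + r/g = -6*(-1/16) + r/g = 3/8 + r/g)
f = -11352 (f = (-43*22)*(-2*(-6)) = -946*12 = -11352)
-f/y(16, v(-17, -16)) = -(-11352)/(3/8 + 16/(3 - 17)) = -(-11352)/(3/8 + 16/(-14)) = -(-11352)/(3/8 + 16*(-1/14)) = -(-11352)/(3/8 - 8/7) = -(-11352)/(-43/56) = -(-11352)*(-56)/43 = -1*14784 = -14784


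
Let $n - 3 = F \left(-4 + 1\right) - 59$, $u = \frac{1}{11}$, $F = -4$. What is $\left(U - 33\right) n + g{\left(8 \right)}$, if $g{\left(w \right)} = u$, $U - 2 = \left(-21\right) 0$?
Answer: $\frac{15005}{11} \approx 1364.1$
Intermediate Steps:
$u = \frac{1}{11} \approx 0.090909$
$U = 2$ ($U = 2 - 0 = 2 + 0 = 2$)
$n = -44$ ($n = 3 - \left(59 + 4 \left(-4 + 1\right)\right) = 3 - 47 = -44$)
$g{\left(w \right)} = \frac{1}{11}$
$\left(U - 33\right) n + g{\left(8 \right)} = \left(2 - 33\right) \left(-44\right) + \frac{1}{11} = \left(-31\right) \left(-44\right) + \frac{1}{11} = 1364 + \frac{1}{11} = \frac{15005}{11}$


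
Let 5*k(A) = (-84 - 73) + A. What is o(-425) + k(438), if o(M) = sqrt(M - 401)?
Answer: 281/5 + I*sqrt(826) ≈ 56.2 + 28.74*I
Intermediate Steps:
o(M) = sqrt(-401 + M)
k(A) = -157/5 + A/5 (k(A) = ((-84 - 73) + A)/5 = (-157 + A)/5 = -157/5 + A/5)
o(-425) + k(438) = sqrt(-401 - 425) + (-157/5 + (1/5)*438) = sqrt(-826) + (-157/5 + 438/5) = I*sqrt(826) + 281/5 = 281/5 + I*sqrt(826)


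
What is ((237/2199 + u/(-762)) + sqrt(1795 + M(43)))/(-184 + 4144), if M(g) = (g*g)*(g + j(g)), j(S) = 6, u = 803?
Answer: -528401/2211842160 + sqrt(23099)/1980 ≈ 0.076520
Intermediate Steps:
M(g) = g**2*(6 + g) (M(g) = (g*g)*(g + 6) = g**2*(6 + g))
((237/2199 + u/(-762)) + sqrt(1795 + M(43)))/(-184 + 4144) = ((237/2199 + 803/(-762)) + sqrt(1795 + 43**2*(6 + 43)))/(-184 + 4144) = ((237*(1/2199) + 803*(-1/762)) + sqrt(1795 + 1849*49))/3960 = ((79/733 - 803/762) + sqrt(1795 + 90601))*(1/3960) = (-528401/558546 + sqrt(92396))*(1/3960) = (-528401/558546 + 2*sqrt(23099))*(1/3960) = -528401/2211842160 + sqrt(23099)/1980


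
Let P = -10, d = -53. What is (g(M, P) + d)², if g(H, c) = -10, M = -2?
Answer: 3969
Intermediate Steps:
(g(M, P) + d)² = (-10 - 53)² = (-63)² = 3969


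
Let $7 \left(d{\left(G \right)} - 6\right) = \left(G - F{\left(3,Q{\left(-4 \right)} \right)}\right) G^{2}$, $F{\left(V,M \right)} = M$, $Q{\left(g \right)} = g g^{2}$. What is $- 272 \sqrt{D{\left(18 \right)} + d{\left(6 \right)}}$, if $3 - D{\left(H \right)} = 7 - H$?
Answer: $- 544 \sqrt{95} \approx -5302.3$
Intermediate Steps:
$Q{\left(g \right)} = g^{3}$
$D{\left(H \right)} = -4 + H$ ($D{\left(H \right)} = 3 - \left(7 - H\right) = 3 + \left(-7 + H\right) = -4 + H$)
$d{\left(G \right)} = 6 + \frac{G^{2} \left(64 + G\right)}{7}$ ($d{\left(G \right)} = 6 + \frac{\left(G - \left(-4\right)^{3}\right) G^{2}}{7} = 6 + \frac{\left(G - -64\right) G^{2}}{7} = 6 + \frac{\left(G + 64\right) G^{2}}{7} = 6 + \frac{\left(64 + G\right) G^{2}}{7} = 6 + \frac{G^{2} \left(64 + G\right)}{7}$)
$- 272 \sqrt{D{\left(18 \right)} + d{\left(6 \right)}} = - 272 \sqrt{\left(-4 + 18\right) + \left(6 + \frac{6^{3}}{7} + \frac{64 \cdot 6^{2}}{7}\right)} = - 272 \sqrt{14 + \left(6 + \frac{1}{7} \cdot 216 + \frac{64}{7} \cdot 36\right)} = - 272 \sqrt{14 + \left(6 + \frac{216}{7} + \frac{2304}{7}\right)} = - 272 \sqrt{14 + 366} = - 272 \sqrt{380} = - 272 \cdot 2 \sqrt{95} = - 544 \sqrt{95}$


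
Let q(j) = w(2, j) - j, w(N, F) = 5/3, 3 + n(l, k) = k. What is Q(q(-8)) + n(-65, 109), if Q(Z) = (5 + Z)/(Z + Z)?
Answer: 3096/29 ≈ 106.76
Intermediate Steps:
n(l, k) = -3 + k
w(N, F) = 5/3 (w(N, F) = 5*(⅓) = 5/3)
q(j) = 5/3 - j
Q(Z) = (5 + Z)/(2*Z) (Q(Z) = (5 + Z)/((2*Z)) = (5 + Z)*(1/(2*Z)) = (5 + Z)/(2*Z))
Q(q(-8)) + n(-65, 109) = (5 + (5/3 - 1*(-8)))/(2*(5/3 - 1*(-8))) + (-3 + 109) = (5 + (5/3 + 8))/(2*(5/3 + 8)) + 106 = (5 + 29/3)/(2*(29/3)) + 106 = (½)*(3/29)*(44/3) + 106 = 22/29 + 106 = 3096/29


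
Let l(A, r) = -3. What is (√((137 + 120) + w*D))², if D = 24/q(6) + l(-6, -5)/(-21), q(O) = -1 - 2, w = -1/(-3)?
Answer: 5342/21 ≈ 254.38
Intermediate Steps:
w = ⅓ (w = -1*(-⅓) = ⅓ ≈ 0.33333)
q(O) = -3
D = -55/7 (D = 24/(-3) - 3/(-21) = 24*(-⅓) - 3*(-1/21) = -8 + ⅐ = -55/7 ≈ -7.8571)
(√((137 + 120) + w*D))² = (√((137 + 120) + (⅓)*(-55/7)))² = (√(257 - 55/21))² = (√(5342/21))² = (√112182/21)² = 5342/21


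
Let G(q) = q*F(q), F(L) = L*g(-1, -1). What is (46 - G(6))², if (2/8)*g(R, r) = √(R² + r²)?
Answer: 43588 - 13248*√2 ≈ 24853.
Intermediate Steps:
g(R, r) = 4*√(R² + r²)
F(L) = 4*L*√2 (F(L) = L*(4*√((-1)² + (-1)²)) = L*(4*√(1 + 1)) = L*(4*√2) = 4*L*√2)
G(q) = 4*√2*q² (G(q) = q*(4*q*√2) = 4*√2*q²)
(46 - G(6))² = (46 - 4*√2*6²)² = (46 - 4*√2*36)² = (46 - 144*√2)²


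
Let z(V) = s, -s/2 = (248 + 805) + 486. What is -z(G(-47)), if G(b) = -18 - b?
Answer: 3078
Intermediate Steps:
s = -3078 (s = -2*((248 + 805) + 486) = -2*(1053 + 486) = -2*1539 = -3078)
z(V) = -3078
-z(G(-47)) = -1*(-3078) = 3078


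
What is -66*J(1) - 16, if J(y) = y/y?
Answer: -82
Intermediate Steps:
J(y) = 1
-66*J(1) - 16 = -66*1 - 16 = -66 - 16 = -82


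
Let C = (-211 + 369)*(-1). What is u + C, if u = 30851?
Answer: 30693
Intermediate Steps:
C = -158 (C = 158*(-1) = -158)
u + C = 30851 - 158 = 30693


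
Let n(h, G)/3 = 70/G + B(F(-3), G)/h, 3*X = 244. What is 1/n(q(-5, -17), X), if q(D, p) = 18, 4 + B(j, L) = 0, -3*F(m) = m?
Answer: 366/701 ≈ 0.52211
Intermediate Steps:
X = 244/3 (X = (⅓)*244 = 244/3 ≈ 81.333)
F(m) = -m/3
B(j, L) = -4 (B(j, L) = -4 + 0 = -4)
n(h, G) = -12/h + 210/G (n(h, G) = 3*(70/G - 4/h) = 3*(-4/h + 70/G) = -12/h + 210/G)
1/n(q(-5, -17), X) = 1/(-12/18 + 210/(244/3)) = 1/(-12*1/18 + 210*(3/244)) = 1/(-⅔ + 315/122) = 1/(701/366) = 366/701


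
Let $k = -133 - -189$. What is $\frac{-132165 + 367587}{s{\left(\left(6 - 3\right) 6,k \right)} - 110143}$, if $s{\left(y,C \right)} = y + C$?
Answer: $- \frac{235422}{110069} \approx -2.1389$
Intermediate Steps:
$k = 56$ ($k = -133 + 189 = 56$)
$s{\left(y,C \right)} = C + y$
$\frac{-132165 + 367587}{s{\left(\left(6 - 3\right) 6,k \right)} - 110143} = \frac{-132165 + 367587}{\left(56 + \left(6 - 3\right) 6\right) - 110143} = \frac{235422}{\left(56 + 3 \cdot 6\right) - 110143} = \frac{235422}{\left(56 + 18\right) - 110143} = \frac{235422}{74 - 110143} = \frac{235422}{-110069} = 235422 \left(- \frac{1}{110069}\right) = - \frac{235422}{110069}$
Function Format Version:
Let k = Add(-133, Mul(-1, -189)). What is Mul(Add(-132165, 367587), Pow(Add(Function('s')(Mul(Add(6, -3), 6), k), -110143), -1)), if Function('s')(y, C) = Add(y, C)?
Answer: Rational(-235422, 110069) ≈ -2.1389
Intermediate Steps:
k = 56 (k = Add(-133, 189) = 56)
Function('s')(y, C) = Add(C, y)
Mul(Add(-132165, 367587), Pow(Add(Function('s')(Mul(Add(6, -3), 6), k), -110143), -1)) = Mul(Add(-132165, 367587), Pow(Add(Add(56, Mul(Add(6, -3), 6)), -110143), -1)) = Mul(235422, Pow(Add(Add(56, Mul(3, 6)), -110143), -1)) = Mul(235422, Pow(Add(Add(56, 18), -110143), -1)) = Mul(235422, Pow(Add(74, -110143), -1)) = Mul(235422, Pow(-110069, -1)) = Mul(235422, Rational(-1, 110069)) = Rational(-235422, 110069)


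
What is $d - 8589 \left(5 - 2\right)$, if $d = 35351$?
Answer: $9584$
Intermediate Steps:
$d - 8589 \left(5 - 2\right) = 35351 - 8589 \left(5 - 2\right) = 35351 - 25767 = 9584$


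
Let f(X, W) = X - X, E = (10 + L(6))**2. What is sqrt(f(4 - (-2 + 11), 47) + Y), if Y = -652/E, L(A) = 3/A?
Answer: 4*I*sqrt(163)/21 ≈ 2.4318*I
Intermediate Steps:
E = 441/4 (E = (10 + 3/6)**2 = (10 + 3*(1/6))**2 = (10 + 1/2)**2 = (21/2)**2 = 441/4 ≈ 110.25)
f(X, W) = 0
Y = -2608/441 (Y = -652/441/4 = -652*4/441 = -2608/441 ≈ -5.9138)
sqrt(f(4 - (-2 + 11), 47) + Y) = sqrt(0 - 2608/441) = sqrt(-2608/441) = 4*I*sqrt(163)/21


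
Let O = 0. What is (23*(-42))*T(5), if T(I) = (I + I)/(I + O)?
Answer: -1932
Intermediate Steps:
T(I) = 2 (T(I) = (I + I)/(I + 0) = (2*I)/I = 2)
(23*(-42))*T(5) = (23*(-42))*2 = -966*2 = -1932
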